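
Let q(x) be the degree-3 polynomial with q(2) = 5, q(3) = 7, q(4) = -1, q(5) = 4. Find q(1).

-30

Using Newton's divided-difference form:
q[2,3] = (7 - 5) / (3 - 2) = 2
q[3,4] = (-1 - 7) / (4 - 3) = -8
q[4,5] = (4 - (-1)) / (5 - 4) = 5
q[2,3,4] = (-8 - 2) / (4 - 2) = -5
q[3,4,5] = (5 - (-8)) / (5 - 3) = 13/2
q[2,3,4,5] = (13/2 - (-5)) / (5 - 2) = 23/6
q(1) = 5 + 2·(-1) + (-5)·(-1)·(-2) + (23/6)·(-1)·(-2)·(-3) = -30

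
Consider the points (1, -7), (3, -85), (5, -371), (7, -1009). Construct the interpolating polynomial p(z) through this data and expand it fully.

p(z) = -3z^3 + z^2 - 4z - 1

Newton's divided differences:
p[1,3] = (-85 - (-7)) / (3 - 1) = -39
p[3,5] = (-371 - (-85)) / (5 - 3) = -143
p[5,7] = (-1009 - (-371)) / (7 - 5) = -319
p[1,3,5] = (-143 - (-39)) / (5 - 1) = -26
p[3,5,7] = (-319 - (-143)) / (7 - 3) = -44
p[1,3,5,7] = (-44 - (-26)) / (7 - 1) = -3
p(z) = -7 + (-39)·(z - 1) + (-26)·(z - 1)(z - 3) + (-3)·(z - 1)(z - 3)(z - 5)
Expanding: p(z) = -3z^3 + z^2 - 4z - 1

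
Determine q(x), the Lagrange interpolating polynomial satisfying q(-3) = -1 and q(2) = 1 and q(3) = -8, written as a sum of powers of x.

Build the Lagrange basis polynomials:
L_0(x) = (x - 2)(x - 3) / [30] = (1/30)x^2 - (1/6)x + 1/5
L_1(x) = (x + 3)(x - 3) / [-5] = -(1/5)x^2 + 9/5
L_2(x) = (x + 3)(x - 2) / [6] = (1/6)x^2 + (1/6)x - 1
q(x) = (-1)·L_0 + 1·L_1 + (-8)·L_2
  (-1)·L_0(x) = -(1/30)x^2 + (1/6)x - 1/5
  1·L_1(x) = -(1/5)x^2 + 9/5
  (-8)·L_2(x) = -(4/3)x^2 - (4/3)x + 8
Adding term by term: -(47/30)x^2 - (7/6)x + 48/5

q(x) = -(47/30)x^2 - (7/6)x + 48/5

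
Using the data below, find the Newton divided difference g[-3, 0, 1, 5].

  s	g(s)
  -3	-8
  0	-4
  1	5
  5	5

-223/480

g[-3,0] = (-4 - (-8)) / (0 - (-3)) = 4/3
g[0,1] = (5 - (-4)) / (1 - 0) = 9
g[1,5] = (5 - 5) / (5 - 1) = 0
g[-3,0,1] = (9 - 4/3) / (1 - (-3)) = 23/12
g[0,1,5] = (0 - 9) / (5 - 0) = -9/5
g[-3,0,1,5] = (-9/5 - 23/12) / (5 - (-3)) = -223/480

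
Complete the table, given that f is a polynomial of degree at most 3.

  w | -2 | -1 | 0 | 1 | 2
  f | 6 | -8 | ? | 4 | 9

The 4 known values determine f uniquely (degree ≤ 3).
L_0(0) = (1)·(-1)·(-2)/[(-1)·(-3)·(-4)] = -1/6
L_1(0) = (2)·(-1)·(-2)/[(1)·(-2)·(-3)] = 2/3
L_2(0) = (2)·(1)·(-2)/[(3)·(2)·(-1)] = 2/3
L_3(0) = (2)·(1)·(-1)/[(4)·(3)·(1)] = -1/6
Sum: 6·(-1/6) + (-8)·(2/3) + 4·(2/3) + 9·(-1/6) = -31/6

-31/6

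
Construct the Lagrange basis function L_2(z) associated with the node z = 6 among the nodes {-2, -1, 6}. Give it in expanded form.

L_2(z) = (1/56)z^2 + (3/56)z + 1/28

L_2(z) = (z + 2)(z + 1) / [(8)·(7)]
       = (z^2 + 3z + 2) / (56)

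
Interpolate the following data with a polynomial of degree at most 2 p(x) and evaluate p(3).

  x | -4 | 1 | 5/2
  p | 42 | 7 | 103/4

Evaluate each Lagrange basis at x = 3:
L_0(3) = (2)·(1/2)/[(-5)·(-13/2)] = 2/65
L_1(3) = (7)·(1/2)/[(5)·(-3/2)] = -7/15
L_2(3) = (7)·(2)/[(13/2)·(3/2)] = 56/39
Sum: 42·(2/65) + 7·(-7/15) + 103/4·(56/39) = 35

35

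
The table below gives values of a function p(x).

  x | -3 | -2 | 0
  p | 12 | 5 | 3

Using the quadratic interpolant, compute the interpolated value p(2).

17

Evaluate each Lagrange basis at x = 2:
L_0(2) = (4)·(2)/[(-1)·(-3)] = 8/3
L_1(2) = (5)·(2)/[(1)·(-2)] = -5
L_2(2) = (5)·(4)/[(3)·(2)] = 10/3
Sum: 12·(8/3) + 5·(-5) + 3·(10/3) = 17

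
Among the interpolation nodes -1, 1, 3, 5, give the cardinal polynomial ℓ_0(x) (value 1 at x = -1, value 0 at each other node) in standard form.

ℓ_0(x) = (x - 1)(x - 3)(x - 5) / [(-2)·(-4)·(-6)]
       = (x^3 - 9x^2 + 23x - 15) / (-48)

ℓ_0(x) = -(1/48)x^3 + (3/16)x^2 - (23/48)x + 5/16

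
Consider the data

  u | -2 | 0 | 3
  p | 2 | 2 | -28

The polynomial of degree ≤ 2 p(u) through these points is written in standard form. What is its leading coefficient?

-2

L_0(u) = u(u - 3) / [10] = (1/10)u^2 - (3/10)u
L_1(u) = (u + 2)(u - 3) / [-6] = -(1/6)u^2 + (1/6)u + 1
L_2(u) = (u + 2)u / [15] = (1/15)u^2 + (2/15)u
p(u) = 2·L_0 + 2·L_1 + (-28)·L_2
Only the coefficient of u^2 is needed; take it from each L_i and combine:
2·(1/10) + 2·(-1/6) + (-28)·(1/15) = -2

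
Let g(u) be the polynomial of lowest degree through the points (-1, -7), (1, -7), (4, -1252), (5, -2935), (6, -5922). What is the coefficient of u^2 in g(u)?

-3

L_0(u) = (u - 1)(u - 4)(u - 5)(u - 6) / [420] = (1/420)u^4 - (4/105)u^3 + (89/420)u^2 - (97/210)u + 2/7
L_1(u) = (u + 1)(u - 4)(u - 5)(u - 6) / [-120] = -(1/120)u^4 + (7/60)u^3 - (59/120)u^2 + (23/60)u + 1
L_2(u) = (u + 1)(u - 1)(u - 5)(u - 6) / [30] = (1/30)u^4 - (11/30)u^3 + (29/30)u^2 + (11/30)u - 1
L_3(u) = (u + 1)(u - 1)(u - 4)(u - 6) / [-24] = -(1/24)u^4 + (5/12)u^3 - (23/24)u^2 - (5/12)u + 1
L_4(u) = (u + 1)(u - 1)(u - 4)(u - 5) / [70] = (1/70)u^4 - (9/70)u^3 + (19/70)u^2 + (9/70)u - 2/7
g(u) = (-7)·L_0 + (-7)·L_1 + (-1252)·L_2 + (-2935)·L_3 + (-5922)·L_4
Only the coefficient of u^2 is needed; take it from each L_i and combine:
(-7)·(89/420) + (-7)·(-59/120) + (-1252)·(29/30) + (-2935)·(-23/24) + (-5922)·(19/70) = -3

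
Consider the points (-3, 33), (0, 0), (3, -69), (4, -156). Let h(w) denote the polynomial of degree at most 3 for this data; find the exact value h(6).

Using Newton's divided-difference form:
h[-3,0] = (0 - 33) / (0 - (-3)) = -11
h[0,3] = (-69 - 0) / (3 - 0) = -23
h[3,4] = (-156 - (-69)) / (4 - 3) = -87
h[-3,0,3] = (-23 - (-11)) / (3 - (-3)) = -2
h[0,3,4] = (-87 - (-23)) / (4 - 0) = -16
h[-3,0,3,4] = (-16 - (-2)) / (4 - (-3)) = -2
h(6) = 33 + (-11)·(9) + (-2)·(9)·(6) + (-2)·(9)·(6)·(3) = -498

-498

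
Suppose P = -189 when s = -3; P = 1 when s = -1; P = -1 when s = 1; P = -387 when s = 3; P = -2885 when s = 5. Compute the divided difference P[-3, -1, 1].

-24

P[-3,-1] = (1 - (-189)) / (-1 - (-3)) = 95
P[-1,1] = (-1 - 1) / (1 - (-1)) = -1
P[-3,-1,1] = (-1 - 95) / (1 - (-3)) = -24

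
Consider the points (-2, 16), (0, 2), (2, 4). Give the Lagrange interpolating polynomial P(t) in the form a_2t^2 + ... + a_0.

Build the Lagrange basis polynomials:
L_0(t) = t(t - 2) / [8] = (1/8)t^2 - (1/4)t
L_1(t) = (t + 2)(t - 2) / [-4] = -(1/4)t^2 + 1
L_2(t) = (t + 2)t / [8] = (1/8)t^2 + (1/4)t
P(t) = 16·L_0 + 2·L_1 + 4·L_2
  16·L_0(t) = 2t^2 - 4t
  2·L_1(t) = -(1/2)t^2 + 2
  4·L_2(t) = (1/2)t^2 + t
Adding term by term: 2t^2 - 3t + 2

P(t) = 2t^2 - 3t + 2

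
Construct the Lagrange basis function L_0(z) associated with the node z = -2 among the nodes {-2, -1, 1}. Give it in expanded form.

L_0(z) = (1/3)z^2 - 1/3

L_0(z) = (z + 1)(z - 1) / [(-1)·(-3)]
       = (z^2 - 1) / (3)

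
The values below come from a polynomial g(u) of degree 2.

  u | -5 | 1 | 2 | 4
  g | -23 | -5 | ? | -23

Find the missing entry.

The 3 known values determine g uniquely (degree ≤ 2).
L_0(2) = (1)·(-2)/[(-6)·(-9)] = -1/27
L_1(2) = (7)·(-2)/[(6)·(-3)] = 7/9
L_2(2) = (7)·(1)/[(9)·(3)] = 7/27
Sum: (-23)·(-1/27) + (-5)·(7/9) + (-23)·(7/27) = -9

-9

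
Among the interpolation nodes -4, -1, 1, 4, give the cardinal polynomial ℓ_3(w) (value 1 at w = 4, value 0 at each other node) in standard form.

ℓ_3(w) = (1/120)w^3 + (1/30)w^2 - (1/120)w - 1/30

ℓ_3(w) = (w + 4)(w + 1)(w - 1) / [(8)·(5)·(3)]
       = (w^3 + 4w^2 - w - 4) / (120)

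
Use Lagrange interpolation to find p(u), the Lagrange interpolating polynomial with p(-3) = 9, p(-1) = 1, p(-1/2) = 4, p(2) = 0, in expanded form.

Build the Lagrange basis polynomials:
L_0(u) = (u + 1)(u + 1/2)(u - 2) / [-25] = -(1/25)u^3 + (1/50)u^2 + (1/10)u + 1/25
L_1(u) = (u + 3)(u + 1/2)(u - 2) / [3] = (1/3)u^3 + (1/2)u^2 - (11/6)u - 1
L_2(u) = (u + 3)(u + 1)(u - 2) / [-25/8] = -(8/25)u^3 - (16/25)u^2 + (8/5)u + 48/25
L_3(u) = (u + 3)(u + 1)(u + 1/2) / [75/2] = (2/75)u^3 + (3/25)u^2 + (2/15)u + 1/25
p(u) = 9·L_0 + 1·L_1 + 4·L_2 + 0·L_3
  9·L_0(u) = -(9/25)u^3 + (9/50)u^2 + (9/10)u + 9/25
  1·L_1(u) = (1/3)u^3 + (1/2)u^2 - (11/6)u - 1
  4·L_2(u) = -(32/25)u^3 - (64/25)u^2 + (32/5)u + 192/25
  0·L_3(u) = 0
Adding term by term: -(98/75)u^3 - (47/25)u^2 + (82/15)u + 176/25

p(u) = -(98/75)u^3 - (47/25)u^2 + (82/15)u + 176/25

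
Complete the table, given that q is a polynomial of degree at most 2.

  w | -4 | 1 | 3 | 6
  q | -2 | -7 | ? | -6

The 3 known values determine q uniquely (degree ≤ 2).
Evaluate each Lagrange basis at w = 3:
L_0(3) = (2)·(-3)/[(-5)·(-10)] = -3/25
L_1(3) = (7)·(-3)/[(5)·(-5)] = 21/25
L_2(3) = (7)·(2)/[(10)·(5)] = 7/25
Sum: (-2)·(-3/25) + (-7)·(21/25) + (-6)·(7/25) = -183/25

-183/25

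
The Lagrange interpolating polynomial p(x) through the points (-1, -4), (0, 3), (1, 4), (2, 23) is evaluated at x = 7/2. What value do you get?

551/4

L_0(7/2) = (7/2)·(5/2)·(3/2)/[(-1)·(-2)·(-3)] = -35/16
L_1(7/2) = (9/2)·(5/2)·(3/2)/[(1)·(-1)·(-2)] = 135/16
L_2(7/2) = (9/2)·(7/2)·(3/2)/[(2)·(1)·(-1)] = -189/16
L_3(7/2) = (9/2)·(7/2)·(5/2)/[(3)·(2)·(1)] = 105/16
Sum: (-4)·(-35/16) + 3·(135/16) + 4·(-189/16) + 23·(105/16) = 551/4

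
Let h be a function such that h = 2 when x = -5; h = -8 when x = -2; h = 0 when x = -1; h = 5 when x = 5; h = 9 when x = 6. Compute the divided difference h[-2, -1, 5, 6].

31/168

h[-2,-1] = (0 - (-8)) / (-1 - (-2)) = 8
h[-1,5] = (5 - 0) / (5 - (-1)) = 5/6
h[5,6] = (9 - 5) / (6 - 5) = 4
h[-2,-1,5] = (5/6 - 8) / (5 - (-2)) = -43/42
h[-1,5,6] = (4 - 5/6) / (6 - (-1)) = 19/42
h[-2,-1,5,6] = (19/42 - (-43/42)) / (6 - (-2)) = 31/168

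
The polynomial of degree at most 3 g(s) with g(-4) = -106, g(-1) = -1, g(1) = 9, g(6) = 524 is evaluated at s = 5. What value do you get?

Using Newton's divided-difference form:
g[-4,-1] = (-1 - (-106)) / (-1 - (-4)) = 35
g[-1,1] = (9 - (-1)) / (1 - (-1)) = 5
g[1,6] = (524 - 9) / (6 - 1) = 103
g[-4,-1,1] = (5 - 35) / (1 - (-4)) = -6
g[-1,1,6] = (103 - 5) / (6 - (-1)) = 14
g[-4,-1,1,6] = (14 - (-6)) / (6 - (-4)) = 2
g(5) = -106 + 35·(9) + (-6)·(9)·(6) + 2·(9)·(6)·(4) = 317

317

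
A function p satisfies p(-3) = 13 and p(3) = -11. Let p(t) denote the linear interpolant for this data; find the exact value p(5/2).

Evaluate each Lagrange basis at t = 5/2:
L_0(5/2) = (-1/2)/[(-6)] = 1/12
L_1(5/2) = (11/2)/[(6)] = 11/12
Sum: 13·(1/12) + (-11)·(11/12) = -9

-9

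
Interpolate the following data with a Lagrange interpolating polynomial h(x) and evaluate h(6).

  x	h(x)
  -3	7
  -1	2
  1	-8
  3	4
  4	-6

L_0(6) = (7)·(5)·(3)·(2)/[(-2)·(-4)·(-6)·(-7)] = 5/8
L_1(6) = (9)·(5)·(3)·(2)/[(2)·(-2)·(-4)·(-5)] = -27/8
L_2(6) = (9)·(7)·(3)·(2)/[(4)·(2)·(-2)·(-3)] = 63/8
L_3(6) = (9)·(7)·(5)·(2)/[(6)·(4)·(2)·(-1)] = -105/8
L_4(6) = (9)·(7)·(5)·(3)/[(7)·(5)·(3)·(1)] = 9
Sum: 7·(5/8) + 2·(-27/8) + (-8)·(63/8) + 4·(-105/8) + (-6)·(9) = -1375/8

-1375/8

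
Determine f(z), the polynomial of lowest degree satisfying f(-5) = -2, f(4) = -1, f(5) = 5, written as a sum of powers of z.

Build the Lagrange basis polynomials:
L_0(z) = (z - 4)(z - 5) / [90] = (1/90)z^2 - (1/10)z + 2/9
L_1(z) = (z + 5)(z - 5) / [-9] = -(1/9)z^2 + 25/9
L_2(z) = (z + 5)(z - 4) / [10] = (1/10)z^2 + (1/10)z - 2
f(z) = (-2)·L_0 + (-1)·L_1 + 5·L_2
  (-2)·L_0(z) = -(1/45)z^2 + (1/5)z - 4/9
  (-1)·L_1(z) = (1/9)z^2 - 25/9
  5·L_2(z) = (1/2)z^2 + (1/2)z - 10
Adding term by term: (53/90)z^2 + (7/10)z - 119/9

f(z) = (53/90)z^2 + (7/10)z - 119/9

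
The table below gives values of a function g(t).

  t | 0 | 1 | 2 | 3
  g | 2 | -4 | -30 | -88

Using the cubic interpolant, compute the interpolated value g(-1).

Evaluate each Lagrange basis at t = -1:
L_0(-1) = (-2)·(-3)·(-4)/[(-1)·(-2)·(-3)] = 4
L_1(-1) = (-1)·(-3)·(-4)/[(1)·(-1)·(-2)] = -6
L_2(-1) = (-1)·(-2)·(-4)/[(2)·(1)·(-1)] = 4
L_3(-1) = (-1)·(-2)·(-3)/[(3)·(2)·(1)] = -1
Sum: 2·(4) + (-4)·(-6) + (-30)·(4) + (-88)·(-1) = 0

0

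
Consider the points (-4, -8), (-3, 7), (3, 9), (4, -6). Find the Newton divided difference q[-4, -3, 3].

-44/21

q[-4,-3] = (7 - (-8)) / (-3 - (-4)) = 15
q[-3,3] = (9 - 7) / (3 - (-3)) = 1/3
q[-4,-3,3] = (1/3 - 15) / (3 - (-4)) = -44/21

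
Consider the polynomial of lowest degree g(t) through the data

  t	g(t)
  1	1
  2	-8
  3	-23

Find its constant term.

4

L_0(t) = (t - 2)(t - 3) / [2] = (1/2)t^2 - (5/2)t + 3
L_1(t) = (t - 1)(t - 3) / [-1] = -t^2 + 4t - 3
L_2(t) = (t - 1)(t - 2) / [2] = (1/2)t^2 - (3/2)t + 1
g(t) = 1·L_0 + (-8)·L_1 + (-23)·L_2
Only the constant term is needed; take it from each L_i and combine:
1·(3) + (-8)·(-3) + (-23)·(1) = 4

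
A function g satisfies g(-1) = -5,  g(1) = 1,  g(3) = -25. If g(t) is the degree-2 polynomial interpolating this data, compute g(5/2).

-31/2

Evaluate each Lagrange basis at t = 5/2:
L_0(5/2) = (3/2)·(-1/2)/[(-2)·(-4)] = -3/32
L_1(5/2) = (7/2)·(-1/2)/[(2)·(-2)] = 7/16
L_2(5/2) = (7/2)·(3/2)/[(4)·(2)] = 21/32
Sum: (-5)·(-3/32) + 1·(7/16) + (-25)·(21/32) = -31/2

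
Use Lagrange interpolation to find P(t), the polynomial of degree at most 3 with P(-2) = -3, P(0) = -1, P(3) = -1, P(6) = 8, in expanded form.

P(t) = (7/80)t^3 - (23/80)t^2 + (3/40)t - 1

L_0(t) = t(t - 3)(t - 6) / [-80] = -(1/80)t^3 + (9/80)t^2 - (9/40)t
L_1(t) = (t + 2)(t - 3)(t - 6) / [36] = (1/36)t^3 - (7/36)t^2 + 1
L_2(t) = (t + 2)t(t - 6) / [-45] = -(1/45)t^3 + (4/45)t^2 + (4/15)t
L_3(t) = (t + 2)t(t - 3) / [144] = (1/144)t^3 - (1/144)t^2 - (1/24)t
P(t) = (-3)·L_0 + (-1)·L_1 + (-1)·L_2 + 8·L_3
  (-3)·L_0(t) = (3/80)t^3 - (27/80)t^2 + (27/40)t
  (-1)·L_1(t) = -(1/36)t^3 + (7/36)t^2 - 1
  (-1)·L_2(t) = (1/45)t^3 - (4/45)t^2 - (4/15)t
  8·L_3(t) = (1/18)t^3 - (1/18)t^2 - (1/3)t
Adding term by term: (7/80)t^3 - (23/80)t^2 + (3/40)t - 1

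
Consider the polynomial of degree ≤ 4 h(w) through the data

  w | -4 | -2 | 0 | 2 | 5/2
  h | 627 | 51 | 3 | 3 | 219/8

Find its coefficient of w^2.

Build the Lagrange basis polynomials:
L_0(w) = (w + 2)w(w - 2)(w - 5/2) / [312] = (1/312)w^4 - (5/624)w^3 - (1/78)w^2 + (5/156)w
L_1(w) = (w + 4)w(w - 2)(w - 5/2) / [-72] = -(1/72)w^4 + (1/144)w^3 + (13/72)w^2 - (5/18)w
L_2(w) = (w + 4)(w + 2)(w - 2)(w - 5/2) / [40] = (1/40)w^4 + (3/80)w^3 - (7/20)w^2 - (3/20)w + 1
L_3(w) = (w + 4)(w + 2)w(w - 5/2) / [-24] = -(1/24)w^4 - (7/48)w^3 + (7/24)w^2 + (5/6)w
L_4(w) = (w + 4)(w + 2)w(w - 2) / [585/16] = (16/585)w^4 + (64/585)w^3 - (64/585)w^2 - (256/585)w
h(w) = 627·L_0 + 51·L_1 + 3·L_2 + 3·L_3 + (219/8)·L_4
Only the coefficient of w^2 is needed; take it from each L_i and combine:
627·(-1/78) + 51·(13/72) + 3·(-7/20) + 3·(7/24) + (219/8)·(-64/585) = -2

-2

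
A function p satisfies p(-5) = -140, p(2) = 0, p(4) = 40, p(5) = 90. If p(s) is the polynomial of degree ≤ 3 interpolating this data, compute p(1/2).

Using Newton's divided-difference form:
p[-5,2] = (0 - (-140)) / (2 - (-5)) = 20
p[2,4] = (40 - 0) / (4 - 2) = 20
p[4,5] = (90 - 40) / (5 - 4) = 50
p[-5,2,4] = (20 - 20) / (4 - (-5)) = 0
p[2,4,5] = (50 - 20) / (5 - 2) = 10
p[-5,2,4,5] = (10 - 0) / (5 - (-5)) = 1
p(1/2) = -140 + 20·(11/2) + 0·(11/2)·(-3/2) + 1·(11/2)·(-3/2)·(-7/2) = -9/8

-9/8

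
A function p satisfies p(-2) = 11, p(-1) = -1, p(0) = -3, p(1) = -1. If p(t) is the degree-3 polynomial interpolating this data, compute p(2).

-1

Evaluate each Lagrange basis at t = 2:
L_0(2) = (3)·(2)·(1)/[(-1)·(-2)·(-3)] = -1
L_1(2) = (4)·(2)·(1)/[(1)·(-1)·(-2)] = 4
L_2(2) = (4)·(3)·(1)/[(2)·(1)·(-1)] = -6
L_3(2) = (4)·(3)·(2)/[(3)·(2)·(1)] = 4
Sum: 11·(-1) + (-1)·(4) + (-3)·(-6) + (-1)·(4) = -1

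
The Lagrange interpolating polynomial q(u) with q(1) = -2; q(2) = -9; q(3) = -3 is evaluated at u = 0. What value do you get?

18

L_0(0) = (-2)·(-3)/[(-1)·(-2)] = 3
L_1(0) = (-1)·(-3)/[(1)·(-1)] = -3
L_2(0) = (-1)·(-2)/[(2)·(1)] = 1
Sum: (-2)·(3) + (-9)·(-3) + (-3)·(1) = 18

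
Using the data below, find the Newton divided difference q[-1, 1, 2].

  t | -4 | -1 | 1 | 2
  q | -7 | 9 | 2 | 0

q[-1,1] = (2 - 9) / (1 - (-1)) = -7/2
q[1,2] = (0 - 2) / (2 - 1) = -2
q[-1,1,2] = (-2 - (-7/2)) / (2 - (-1)) = 1/2

1/2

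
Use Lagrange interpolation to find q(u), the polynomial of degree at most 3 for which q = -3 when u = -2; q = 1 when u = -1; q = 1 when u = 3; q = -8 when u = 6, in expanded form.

q(u) = (13/280)u^3 - (4/5)u^2 + (51/40)u + 437/140

L_0(u) = (u + 1)(u - 3)(u - 6) / [-40] = -(1/40)u^3 + (1/5)u^2 - (9/40)u - 9/20
L_1(u) = (u + 2)(u - 3)(u - 6) / [28] = (1/28)u^3 - (1/4)u^2 + 9/7
L_2(u) = (u + 2)(u + 1)(u - 6) / [-60] = -(1/60)u^3 + (1/20)u^2 + (4/15)u + 1/5
L_3(u) = (u + 2)(u + 1)(u - 3) / [168] = (1/168)u^3 - (1/24)u - 1/28
q(u) = (-3)·L_0 + 1·L_1 + 1·L_2 + (-8)·L_3
  (-3)·L_0(u) = (3/40)u^3 - (3/5)u^2 + (27/40)u + 27/20
  1·L_1(u) = (1/28)u^3 - (1/4)u^2 + 9/7
  1·L_2(u) = -(1/60)u^3 + (1/20)u^2 + (4/15)u + 1/5
  (-8)·L_3(u) = -(1/21)u^3 + (1/3)u + 2/7
Adding term by term: (13/280)u^3 - (4/5)u^2 + (51/40)u + 437/140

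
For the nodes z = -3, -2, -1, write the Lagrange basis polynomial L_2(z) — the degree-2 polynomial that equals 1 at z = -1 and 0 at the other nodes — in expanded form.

L_2(z) = (z + 3)(z + 2) / [(2)·(1)]
       = (z^2 + 5z + 6) / (2)

L_2(z) = (1/2)z^2 + (5/2)z + 3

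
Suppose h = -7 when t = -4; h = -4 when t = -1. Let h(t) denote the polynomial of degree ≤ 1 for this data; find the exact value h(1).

L_0(1) = (2)/[(-3)] = -2/3
L_1(1) = (5)/[(3)] = 5/3
Sum: (-7)·(-2/3) + (-4)·(5/3) = -2

-2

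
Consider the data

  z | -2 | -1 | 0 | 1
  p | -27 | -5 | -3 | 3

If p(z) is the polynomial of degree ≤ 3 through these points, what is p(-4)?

-227

Evaluate each Lagrange basis at z = -4:
L_0(-4) = (-3)·(-4)·(-5)/[(-1)·(-2)·(-3)] = 10
L_1(-4) = (-2)·(-4)·(-5)/[(1)·(-1)·(-2)] = -20
L_2(-4) = (-2)·(-3)·(-5)/[(2)·(1)·(-1)] = 15
L_3(-4) = (-2)·(-3)·(-4)/[(3)·(2)·(1)] = -4
Sum: (-27)·(10) + (-5)·(-20) + (-3)·(15) + 3·(-4) = -227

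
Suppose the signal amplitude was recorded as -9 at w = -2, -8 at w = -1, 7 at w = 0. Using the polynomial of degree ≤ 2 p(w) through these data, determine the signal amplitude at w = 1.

L_0(1) = (2)·(1)/[(-1)·(-2)] = 1
L_1(1) = (3)·(1)/[(1)·(-1)] = -3
L_2(1) = (3)·(2)/[(2)·(1)] = 3
Sum: (-9)·(1) + (-8)·(-3) + 7·(3) = 36

36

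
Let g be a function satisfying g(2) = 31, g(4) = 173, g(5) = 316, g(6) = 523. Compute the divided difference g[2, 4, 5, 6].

2

g[2,4] = (173 - 31) / (4 - 2) = 71
g[4,5] = (316 - 173) / (5 - 4) = 143
g[5,6] = (523 - 316) / (6 - 5) = 207
g[2,4,5] = (143 - 71) / (5 - 2) = 24
g[4,5,6] = (207 - 143) / (6 - 4) = 32
g[2,4,5,6] = (32 - 24) / (6 - 2) = 2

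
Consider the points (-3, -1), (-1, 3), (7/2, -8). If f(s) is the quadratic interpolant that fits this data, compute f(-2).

197/117

L_0(-2) = (-1)·(-11/2)/[(-2)·(-13/2)] = 11/26
L_1(-2) = (1)·(-11/2)/[(2)·(-9/2)] = 11/18
L_2(-2) = (1)·(-1)/[(13/2)·(9/2)] = -4/117
Sum: (-1)·(11/26) + 3·(11/18) + (-8)·(-4/117) = 197/117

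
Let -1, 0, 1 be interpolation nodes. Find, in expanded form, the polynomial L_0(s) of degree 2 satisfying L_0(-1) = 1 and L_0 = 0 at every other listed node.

L_0(s) = s(s - 1) / [(-1)·(-2)]
       = (s^2 - s) / (2)

L_0(s) = (1/2)s^2 - (1/2)s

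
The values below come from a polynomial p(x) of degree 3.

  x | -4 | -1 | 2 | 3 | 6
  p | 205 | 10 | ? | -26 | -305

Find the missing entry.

-5

The 4 known values determine p uniquely (degree ≤ 3).
Evaluate each Lagrange basis at x = 2:
L_0(2) = (3)·(-1)·(-4)/[(-3)·(-7)·(-10)] = -2/35
L_1(2) = (6)·(-1)·(-4)/[(3)·(-4)·(-7)] = 2/7
L_2(2) = (6)·(3)·(-4)/[(7)·(4)·(-3)] = 6/7
L_3(2) = (6)·(3)·(-1)/[(10)·(7)·(3)] = -3/35
Sum: 205·(-2/35) + 10·(2/7) + (-26)·(6/7) + (-305)·(-3/35) = -5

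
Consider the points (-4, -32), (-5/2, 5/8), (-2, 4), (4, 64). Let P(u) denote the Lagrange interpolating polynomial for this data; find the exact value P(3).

L_0(3) = (11/2)·(5)·(-1)/[(-3/2)·(-2)·(-8)] = 55/48
L_1(3) = (7)·(5)·(-1)/[(3/2)·(-1/2)·(-13/2)] = -280/39
L_2(3) = (7)·(11/2)·(-1)/[(2)·(1/2)·(-6)] = 77/12
L_3(3) = (7)·(11/2)·(5)/[(8)·(13/2)·(6)] = 385/624
Sum: (-32)·(55/48) + 5/8·(-280/39) + 4·(77/12) + 64·(385/624) = 24

24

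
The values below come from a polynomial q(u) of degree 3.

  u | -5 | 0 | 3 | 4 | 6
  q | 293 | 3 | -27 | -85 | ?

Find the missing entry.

The 4 known values determine q uniquely (degree ≤ 3).
L_0(6) = (6)·(3)·(2)/[(-5)·(-8)·(-9)] = -1/10
L_1(6) = (11)·(3)·(2)/[(5)·(-3)·(-4)] = 11/10
L_2(6) = (11)·(6)·(2)/[(8)·(3)·(-1)] = -11/2
L_3(6) = (11)·(6)·(3)/[(9)·(4)·(1)] = 11/2
Sum: 293·(-1/10) + 3·(11/10) + (-27)·(-11/2) + (-85)·(11/2) = -345

-345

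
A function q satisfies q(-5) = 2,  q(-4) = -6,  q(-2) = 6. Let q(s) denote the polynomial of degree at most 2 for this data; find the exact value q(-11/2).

19/2

L_0(-11/2) = (-3/2)·(-7/2)/[(-1)·(-3)] = 7/4
L_1(-11/2) = (-1/2)·(-7/2)/[(1)·(-2)] = -7/8
L_2(-11/2) = (-1/2)·(-3/2)/[(3)·(2)] = 1/8
Sum: 2·(7/4) + (-6)·(-7/8) + 6·(1/8) = 19/2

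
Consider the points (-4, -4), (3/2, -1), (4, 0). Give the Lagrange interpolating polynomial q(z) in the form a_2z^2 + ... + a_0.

q(z) = -(1/55)z^2 + (1/2)z - 94/55

Build the Lagrange basis polynomials:
L_0(z) = (z - 3/2)(z - 4) / [44] = (1/44)z^2 - (1/8)z + 3/22
L_1(z) = (z + 4)(z - 4) / [-55/4] = -(4/55)z^2 + 64/55
L_2(z) = (z + 4)(z - 3/2) / [20] = (1/20)z^2 + (1/8)z - 3/10
q(z) = (-4)·L_0 + (-1)·L_1 + 0·L_2
  (-4)·L_0(z) = -(1/11)z^2 + (1/2)z - 6/11
  (-1)·L_1(z) = (4/55)z^2 - 64/55
  0·L_2(z) = 0
Adding term by term: -(1/55)z^2 + (1/2)z - 94/55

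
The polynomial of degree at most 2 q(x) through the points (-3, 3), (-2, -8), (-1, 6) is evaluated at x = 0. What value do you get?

45

Evaluate each Lagrange basis at x = 0:
L_0(0) = (2)·(1)/[(-1)·(-2)] = 1
L_1(0) = (3)·(1)/[(1)·(-1)] = -3
L_2(0) = (3)·(2)/[(2)·(1)] = 3
Sum: 3·(1) + (-8)·(-3) + 6·(3) = 45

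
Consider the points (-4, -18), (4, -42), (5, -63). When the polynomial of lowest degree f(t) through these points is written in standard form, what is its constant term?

2

L_0(t) = (t - 4)(t - 5) / [72] = (1/72)t^2 - (1/8)t + 5/18
L_1(t) = (t + 4)(t - 5) / [-8] = -(1/8)t^2 + (1/8)t + 5/2
L_2(t) = (t + 4)(t - 4) / [9] = (1/9)t^2 - 16/9
f(t) = (-18)·L_0 + (-42)·L_1 + (-63)·L_2
Only the constant term is needed; take it from each L_i and combine:
(-18)·(5/18) + (-42)·(5/2) + (-63)·(-16/9) = 2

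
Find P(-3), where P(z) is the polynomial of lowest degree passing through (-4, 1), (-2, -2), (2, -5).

-5/8

L_0(-3) = (-1)·(-5)/[(-2)·(-6)] = 5/12
L_1(-3) = (1)·(-5)/[(2)·(-4)] = 5/8
L_2(-3) = (1)·(-1)/[(6)·(4)] = -1/24
Sum: 1·(5/12) + (-2)·(5/8) + (-5)·(-1/24) = -5/8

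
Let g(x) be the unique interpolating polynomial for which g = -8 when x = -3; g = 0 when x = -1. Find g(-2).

Evaluate each Lagrange basis at x = -2:
L_0(-2) = (-1)/[(-2)] = 1/2
L_1(-2) = (1)/[(2)] = 1/2
Sum: (-8)·(1/2) + 0 = -4

-4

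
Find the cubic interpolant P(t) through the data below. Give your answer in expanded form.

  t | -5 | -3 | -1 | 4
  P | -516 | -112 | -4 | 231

P(t) = 4t^3 - t^2 - 2t - 1

L_0(t) = (t + 3)(t + 1)(t - 4) / [-72] = -(1/72)t^3 + (13/72)t + 1/6
L_1(t) = (t + 5)(t + 1)(t - 4) / [28] = (1/28)t^3 + (1/14)t^2 - (19/28)t - 5/7
L_2(t) = (t + 5)(t + 3)(t - 4) / [-40] = -(1/40)t^3 - (1/10)t^2 + (17/40)t + 3/2
L_3(t) = (t + 5)(t + 3)(t + 1) / [315] = (1/315)t^3 + (1/35)t^2 + (23/315)t + 1/21
P(t) = (-516)·L_0 + (-112)·L_1 + (-4)·L_2 + 231·L_3
  (-516)·L_0(t) = (43/6)t^3 - (559/6)t - 86
  (-112)·L_1(t) = -4t^3 - 8t^2 + 76t + 80
  (-4)·L_2(t) = (1/10)t^3 + (2/5)t^2 - (17/10)t - 6
  231·L_3(t) = (11/15)t^3 + (33/5)t^2 + (253/15)t + 11
Adding term by term: 4t^3 - t^2 - 2t - 1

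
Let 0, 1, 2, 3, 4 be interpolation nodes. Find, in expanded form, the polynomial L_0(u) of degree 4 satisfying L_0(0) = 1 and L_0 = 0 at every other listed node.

L_0(u) = (1/24)u^4 - (5/12)u^3 + (35/24)u^2 - (25/12)u + 1

L_0(u) = (u - 1)(u - 2)(u - 3)(u - 4) / [(-1)·(-2)·(-3)·(-4)]
       = (u^4 - 10u^3 + 35u^2 - 50u + 24) / (24)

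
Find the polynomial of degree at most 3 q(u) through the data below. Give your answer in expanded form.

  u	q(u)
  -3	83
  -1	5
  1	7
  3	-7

q(u) = -2u^3 + 4u^2 + 3u + 2

Newton's divided differences:
q[-3,-1] = (5 - 83) / (-1 - (-3)) = -39
q[-1,1] = (7 - 5) / (1 - (-1)) = 1
q[1,3] = (-7 - 7) / (3 - 1) = -7
q[-3,-1,1] = (1 - (-39)) / (1 - (-3)) = 10
q[-1,1,3] = (-7 - 1) / (3 - (-1)) = -2
q[-3,-1,1,3] = (-2 - 10) / (3 - (-3)) = -2
q(u) = 83 + (-39)·(u + 3) + 10·(u + 3)(u + 1) + (-2)·(u + 3)(u + 1)(u - 1)
Expanding: q(u) = -2u^3 + 4u^2 + 3u + 2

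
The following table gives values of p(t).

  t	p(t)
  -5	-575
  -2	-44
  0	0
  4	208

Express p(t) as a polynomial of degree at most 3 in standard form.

p(t) = 4t^3 - 3t^2

Build the Lagrange basis polynomials:
L_0(t) = (t + 2)t(t - 4) / [-135] = -(1/135)t^3 + (2/135)t^2 + (8/135)t
L_1(t) = (t + 5)t(t - 4) / [36] = (1/36)t^3 + (1/36)t^2 - (5/9)t
L_2(t) = (t + 5)(t + 2)(t - 4) / [-40] = -(1/40)t^3 - (3/40)t^2 + (9/20)t + 1
L_3(t) = (t + 5)(t + 2)t / [216] = (1/216)t^3 + (7/216)t^2 + (5/108)t
p(t) = (-575)·L_0 + (-44)·L_1 + 0·L_2 + 208·L_3
  (-575)·L_0(t) = (115/27)t^3 - (230/27)t^2 - (920/27)t
  (-44)·L_1(t) = -(11/9)t^3 - (11/9)t^2 + (220/9)t
  0·L_2(t) = 0
  208·L_3(t) = (26/27)t^3 + (182/27)t^2 + (260/27)t
Adding term by term: 4t^3 - 3t^2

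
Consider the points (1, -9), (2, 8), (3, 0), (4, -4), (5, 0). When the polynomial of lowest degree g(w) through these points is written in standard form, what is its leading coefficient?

-25/24

L_0(w) = (w - 2)(w - 3)(w - 4)(w - 5) / [24] = (1/24)w^4 - (7/12)w^3 + (71/24)w^2 - (77/12)w + 5
L_1(w) = (w - 1)(w - 3)(w - 4)(w - 5) / [-6] = -(1/6)w^4 + (13/6)w^3 - (59/6)w^2 + (107/6)w - 10
L_2(w) = (w - 1)(w - 2)(w - 4)(w - 5) / [4] = (1/4)w^4 - 3w^3 + (49/4)w^2 - (39/2)w + 10
L_3(w) = (w - 1)(w - 2)(w - 3)(w - 5) / [-6] = -(1/6)w^4 + (11/6)w^3 - (41/6)w^2 + (61/6)w - 5
L_4(w) = (w - 1)(w - 2)(w - 3)(w - 4) / [24] = (1/24)w^4 - (5/12)w^3 + (35/24)w^2 - (25/12)w + 1
g(w) = (-9)·L_0 + 8·L_1 + 0·L_2 + (-4)·L_3 + 0·L_4
Only the coefficient of w^4 is needed; take it from each L_i and combine:
(-9)·(1/24) + 8·(-1/6) + 0·(1/4) + (-4)·(-1/6) + 0·(1/24) = -25/24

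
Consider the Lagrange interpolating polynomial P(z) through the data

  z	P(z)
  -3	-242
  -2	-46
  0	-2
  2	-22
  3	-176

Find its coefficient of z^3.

Build the Lagrange basis polynomials:
L_0(z) = (z + 2)z(z - 2)(z - 3) / [90] = (1/90)z^4 - (1/30)z^3 - (2/45)z^2 + (2/15)z
L_1(z) = (z + 3)z(z - 2)(z - 3) / [-40] = -(1/40)z^4 + (1/20)z^3 + (9/40)z^2 - (9/20)z
L_2(z) = (z + 3)(z + 2)(z - 2)(z - 3) / [36] = (1/36)z^4 - (13/36)z^2 + 1
L_3(z) = (z + 3)(z + 2)z(z - 3) / [-40] = -(1/40)z^4 - (1/20)z^3 + (9/40)z^2 + (9/20)z
L_4(z) = (z + 3)(z + 2)z(z - 2) / [90] = (1/90)z^4 + (1/30)z^3 - (2/45)z^2 - (2/15)z
P(z) = (-242)·L_0 + (-46)·L_1 + (-2)·L_2 + (-22)·L_3 + (-176)·L_4
Only the coefficient of z^3 is needed; take it from each L_i and combine:
(-242)·(-1/30) + (-46)·(1/20) + (-2)·(0) + (-22)·(-1/20) + (-176)·(1/30) = 1

1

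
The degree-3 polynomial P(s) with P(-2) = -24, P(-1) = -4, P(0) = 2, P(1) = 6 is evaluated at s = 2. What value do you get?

20

Using Newton's divided-difference form:
P[-2,-1] = (-4 - (-24)) / (-1 - (-2)) = 20
P[-1,0] = (2 - (-4)) / (0 - (-1)) = 6
P[0,1] = (6 - 2) / (1 - 0) = 4
P[-2,-1,0] = (6 - 20) / (0 - (-2)) = -7
P[-1,0,1] = (4 - 6) / (1 - (-1)) = -1
P[-2,-1,0,1] = (-1 - (-7)) / (1 - (-2)) = 2
P(2) = -24 + 20·(4) + (-7)·(4)·(3) + 2·(4)·(3)·(2) = 20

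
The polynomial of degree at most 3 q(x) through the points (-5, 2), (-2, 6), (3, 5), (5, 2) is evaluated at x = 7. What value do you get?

-171/70

Using Newton's divided-difference form:
q[-5,-2] = (6 - 2) / (-2 - (-5)) = 4/3
q[-2,3] = (5 - 6) / (3 - (-2)) = -1/5
q[3,5] = (2 - 5) / (5 - 3) = -3/2
q[-5,-2,3] = (-1/5 - 4/3) / (3 - (-5)) = -23/120
q[-2,3,5] = (-3/2 - (-1/5)) / (5 - (-2)) = -13/70
q[-5,-2,3,5] = (-13/70 - (-23/120)) / (5 - (-5)) = 1/1680
q(7) = 2 + (4/3)·(12) + (-23/120)·(12)·(9) + (1/1680)·(12)·(9)·(4) = -171/70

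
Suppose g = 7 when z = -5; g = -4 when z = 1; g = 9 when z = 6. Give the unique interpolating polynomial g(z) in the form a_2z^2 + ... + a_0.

L_0(z) = (z - 1)(z - 6) / [66] = (1/66)z^2 - (7/66)z + 1/11
L_1(z) = (z + 5)(z - 6) / [-30] = -(1/30)z^2 + (1/30)z + 1
L_2(z) = (z + 5)(z - 1) / [55] = (1/55)z^2 + (4/55)z - 1/11
g(z) = 7·L_0 + (-4)·L_1 + 9·L_2
  7·L_0(z) = (7/66)z^2 - (49/66)z + 7/11
  (-4)·L_1(z) = (2/15)z^2 - (2/15)z - 4
  9·L_2(z) = (9/55)z^2 + (36/55)z - 9/11
Adding term by term: (133/330)z^2 - (73/330)z - 46/11

g(z) = (133/330)z^2 - (73/330)z - 46/11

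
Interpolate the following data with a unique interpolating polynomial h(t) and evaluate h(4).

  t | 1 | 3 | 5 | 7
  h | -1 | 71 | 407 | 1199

194

L_0(4) = (1)·(-1)·(-3)/[(-2)·(-4)·(-6)] = -1/16
L_1(4) = (3)·(-1)·(-3)/[(2)·(-2)·(-4)] = 9/16
L_2(4) = (3)·(1)·(-3)/[(4)·(2)·(-2)] = 9/16
L_3(4) = (3)·(1)·(-1)/[(6)·(4)·(2)] = -1/16
Sum: (-1)·(-1/16) + 71·(9/16) + 407·(9/16) + 1199·(-1/16) = 194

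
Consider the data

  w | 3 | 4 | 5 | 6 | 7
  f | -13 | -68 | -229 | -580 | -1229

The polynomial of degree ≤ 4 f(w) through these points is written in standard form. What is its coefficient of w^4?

-1

Build the Lagrange basis polynomials:
L_0(w) = (w - 4)(w - 5)(w - 6)(w - 7) / [24] = (1/24)w^4 - (11/12)w^3 + (179/24)w^2 - (319/12)w + 35
L_1(w) = (w - 3)(w - 5)(w - 6)(w - 7) / [-6] = -(1/6)w^4 + (7/2)w^3 - (161/6)w^2 + (177/2)w - 105
L_2(w) = (w - 3)(w - 4)(w - 6)(w - 7) / [4] = (1/4)w^4 - 5w^3 + (145/4)w^2 - (225/2)w + 126
L_3(w) = (w - 3)(w - 4)(w - 5)(w - 7) / [-6] = -(1/6)w^4 + (19/6)w^3 - (131/6)w^2 + (389/6)w - 70
L_4(w) = (w - 3)(w - 4)(w - 5)(w - 6) / [24] = (1/24)w^4 - (3/4)w^3 + (119/24)w^2 - (57/4)w + 15
f(w) = (-13)·L_0 + (-68)·L_1 + (-229)·L_2 + (-580)·L_3 + (-1229)·L_4
Only the coefficient of w^4 is needed; take it from each L_i and combine:
(-13)·(1/24) + (-68)·(-1/6) + (-229)·(1/4) + (-580)·(-1/6) + (-1229)·(1/24) = -1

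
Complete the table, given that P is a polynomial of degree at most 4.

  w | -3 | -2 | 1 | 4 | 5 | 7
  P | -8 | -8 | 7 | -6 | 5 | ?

1001/8

The 5 known values determine P uniquely (degree ≤ 4).
L_0(7) = (9)·(6)·(3)·(2)/[(-1)·(-4)·(-7)·(-8)] = 81/56
L_1(7) = (10)·(6)·(3)·(2)/[(1)·(-3)·(-6)·(-7)] = -20/7
L_2(7) = (10)·(9)·(3)·(2)/[(4)·(3)·(-3)·(-4)] = 15/4
L_3(7) = (10)·(9)·(6)·(2)/[(7)·(6)·(3)·(-1)] = -60/7
L_4(7) = (10)·(9)·(6)·(3)/[(8)·(7)·(4)·(1)] = 405/56
Sum: (-8)·(81/56) + (-8)·(-20/7) + 7·(15/4) + (-6)·(-60/7) + 5·(405/56) = 1001/8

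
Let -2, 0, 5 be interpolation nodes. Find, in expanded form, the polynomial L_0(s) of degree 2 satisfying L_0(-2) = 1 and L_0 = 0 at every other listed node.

L_0(s) = s(s - 5) / [(-2)·(-7)]
       = (s^2 - 5s) / (14)

L_0(s) = (1/14)s^2 - (5/14)s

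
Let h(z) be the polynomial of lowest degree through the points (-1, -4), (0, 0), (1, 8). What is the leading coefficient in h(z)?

The leading coefficient equals the top divided difference h[-1,0,1].
h[-1,0] = (0 - (-4)) / (0 - (-1)) = 4
h[0,1] = (8 - 0) / (1 - 0) = 8
h[-1,0,1] = (8 - 4) / (1 - (-1)) = 2

2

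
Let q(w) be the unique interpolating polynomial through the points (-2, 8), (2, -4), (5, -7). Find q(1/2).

Evaluate each Lagrange basis at w = 1/2:
L_0(1/2) = (-3/2)·(-9/2)/[(-4)·(-7)] = 27/112
L_1(1/2) = (5/2)·(-9/2)/[(4)·(-3)] = 15/16
L_2(1/2) = (5/2)·(-3/2)/[(7)·(3)] = -5/28
Sum: 8·(27/112) + (-4)·(15/16) + (-7)·(-5/28) = -4/7

-4/7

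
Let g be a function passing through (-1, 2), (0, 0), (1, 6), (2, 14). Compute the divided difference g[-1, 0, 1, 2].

-1

g[-1,0] = (0 - 2) / (0 - (-1)) = -2
g[0,1] = (6 - 0) / (1 - 0) = 6
g[1,2] = (14 - 6) / (2 - 1) = 8
g[-1,0,1] = (6 - (-2)) / (1 - (-1)) = 4
g[0,1,2] = (8 - 6) / (2 - 0) = 1
g[-1,0,1,2] = (1 - 4) / (2 - (-1)) = -1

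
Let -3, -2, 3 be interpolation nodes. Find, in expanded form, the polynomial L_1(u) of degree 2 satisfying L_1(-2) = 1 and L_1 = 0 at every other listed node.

L_1(u) = (u + 3)(u - 3) / [(1)·(-5)]
       = (u^2 - 9) / (-5)

L_1(u) = -(1/5)u^2 + 9/5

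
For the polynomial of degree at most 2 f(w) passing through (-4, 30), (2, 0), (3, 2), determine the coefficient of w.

L_0(w) = (w - 2)(w - 3) / [42] = (1/42)w^2 - (5/42)w + 1/7
L_1(w) = (w + 4)(w - 3) / [-6] = -(1/6)w^2 - (1/6)w + 2
L_2(w) = (w + 4)(w - 2) / [7] = (1/7)w^2 + (2/7)w - 8/7
f(w) = 30·L_0 + 0·L_1 + 2·L_2
Only the coefficient of w is needed; take it from each L_i and combine:
30·(-5/42) + 0·(-1/6) + 2·(2/7) = -3

-3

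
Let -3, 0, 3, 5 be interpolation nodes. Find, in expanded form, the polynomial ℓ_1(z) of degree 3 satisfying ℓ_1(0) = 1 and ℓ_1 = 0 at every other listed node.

ℓ_1(z) = (1/45)z^3 - (1/9)z^2 - (1/5)z + 1

ℓ_1(z) = (z + 3)(z - 3)(z - 5) / [(3)·(-3)·(-5)]
       = (z^3 - 5z^2 - 9z + 45) / (45)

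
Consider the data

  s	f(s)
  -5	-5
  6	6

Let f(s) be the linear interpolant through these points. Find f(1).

1

L_0(1) = (-5)/[(-11)] = 5/11
L_1(1) = (6)/[(11)] = 6/11
Sum: (-5)·(5/11) + 6·(6/11) = 1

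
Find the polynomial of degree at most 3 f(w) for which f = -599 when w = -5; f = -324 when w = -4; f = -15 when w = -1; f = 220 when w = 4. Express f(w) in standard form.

f(w) = 4w^3 - 3w^2 + 4w - 4

Build the Lagrange basis polynomials:
L_0(w) = (w + 4)(w + 1)(w - 4) / [-36] = -(1/36)w^3 - (1/36)w^2 + (4/9)w + 4/9
L_1(w) = (w + 5)(w + 1)(w - 4) / [24] = (1/24)w^3 + (1/12)w^2 - (19/24)w - 5/6
L_2(w) = (w + 5)(w + 4)(w - 4) / [-60] = -(1/60)w^3 - (1/12)w^2 + (4/15)w + 4/3
L_3(w) = (w + 5)(w + 4)(w + 1) / [360] = (1/360)w^3 + (1/36)w^2 + (29/360)w + 1/18
f(w) = (-599)·L_0 + (-324)·L_1 + (-15)·L_2 + 220·L_3
  (-599)·L_0(w) = (599/36)w^3 + (599/36)w^2 - (2396/9)w - 2396/9
  (-324)·L_1(w) = -(27/2)w^3 - 27w^2 + (513/2)w + 270
  (-15)·L_2(w) = (1/4)w^3 + (5/4)w^2 - 4w - 20
  220·L_3(w) = (11/18)w^3 + (55/9)w^2 + (319/18)w + 110/9
Adding term by term: 4w^3 - 3w^2 + 4w - 4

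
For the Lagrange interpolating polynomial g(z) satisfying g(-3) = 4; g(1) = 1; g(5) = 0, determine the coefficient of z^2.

Build the Lagrange basis polynomials:
L_0(z) = (z - 1)(z - 5) / [32] = (1/32)z^2 - (3/16)z + 5/32
L_1(z) = (z + 3)(z - 5) / [-16] = -(1/16)z^2 + (1/8)z + 15/16
L_2(z) = (z + 3)(z - 1) / [32] = (1/32)z^2 + (1/16)z - 3/32
g(z) = 4·L_0 + 1·L_1 + 0·L_2
Only the coefficient of z^2 is needed; take it from each L_i and combine:
4·(1/32) + 1·(-1/16) + 0·(1/32) = 1/16

1/16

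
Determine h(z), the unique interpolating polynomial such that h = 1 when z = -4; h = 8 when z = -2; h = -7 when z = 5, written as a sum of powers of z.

h(z) = -(79/126)z^2 - (11/42)z + 629/63

L_0(z) = (z + 2)(z - 5) / [18] = (1/18)z^2 - (1/6)z - 5/9
L_1(z) = (z + 4)(z - 5) / [-14] = -(1/14)z^2 + (1/14)z + 10/7
L_2(z) = (z + 4)(z + 2) / [63] = (1/63)z^2 + (2/21)z + 8/63
h(z) = 1·L_0 + 8·L_1 + (-7)·L_2
  1·L_0(z) = (1/18)z^2 - (1/6)z - 5/9
  8·L_1(z) = -(4/7)z^2 + (4/7)z + 80/7
  (-7)·L_2(z) = -(1/9)z^2 - (2/3)z - 8/9
Adding term by term: -(79/126)z^2 - (11/42)z + 629/63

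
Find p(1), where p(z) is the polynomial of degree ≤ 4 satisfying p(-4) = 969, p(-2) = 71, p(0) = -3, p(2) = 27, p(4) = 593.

L_0(1) = (3)·(1)·(-1)·(-3)/[(-2)·(-4)·(-6)·(-8)] = 3/128
L_1(1) = (5)·(1)·(-1)·(-3)/[(2)·(-2)·(-4)·(-6)] = -5/32
L_2(1) = (5)·(3)·(-1)·(-3)/[(4)·(2)·(-2)·(-4)] = 45/64
L_3(1) = (5)·(3)·(1)·(-3)/[(6)·(4)·(2)·(-2)] = 15/32
L_4(1) = (5)·(3)·(1)·(-1)/[(8)·(6)·(4)·(2)] = -5/128
Sum: 969·(3/128) + 71·(-5/32) + (-3)·(45/64) + 27·(15/32) + 593·(-5/128) = -1

-1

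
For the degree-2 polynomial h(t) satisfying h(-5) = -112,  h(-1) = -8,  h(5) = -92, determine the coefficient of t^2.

The leading coefficient equals the top divided difference h[-5,-1,5].
h[-5,-1] = (-8 - (-112)) / (-1 - (-5)) = 26
h[-1,5] = (-92 - (-8)) / (5 - (-1)) = -14
h[-5,-1,5] = (-14 - 26) / (5 - (-5)) = -4

-4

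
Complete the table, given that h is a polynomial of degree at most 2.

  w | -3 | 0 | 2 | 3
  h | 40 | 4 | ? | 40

The 3 known values determine h uniquely (degree ≤ 2).
Evaluate each Lagrange basis at w = 2:
L_0(2) = (2)·(-1)/[(-3)·(-6)] = -1/9
L_1(2) = (5)·(-1)/[(3)·(-3)] = 5/9
L_2(2) = (5)·(2)/[(6)·(3)] = 5/9
Sum: 40·(-1/9) + 4·(5/9) + 40·(5/9) = 20

20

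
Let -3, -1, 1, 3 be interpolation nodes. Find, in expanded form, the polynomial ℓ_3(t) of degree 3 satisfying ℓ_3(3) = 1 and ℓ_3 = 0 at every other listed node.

ℓ_3(t) = (1/48)t^3 + (1/16)t^2 - (1/48)t - 1/16

ℓ_3(t) = (t + 3)(t + 1)(t - 1) / [(6)·(4)·(2)]
       = (t^3 + 3t^2 - t - 3) / (48)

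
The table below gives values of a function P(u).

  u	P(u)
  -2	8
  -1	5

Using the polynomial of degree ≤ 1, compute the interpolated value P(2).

-4

Evaluate each Lagrange basis at u = 2:
L_0(2) = (3)/[(-1)] = -3
L_1(2) = (4)/[(1)] = 4
Sum: 8·(-3) + 5·(4) = -4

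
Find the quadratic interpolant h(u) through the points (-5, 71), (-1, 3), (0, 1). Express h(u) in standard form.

h(u) = 3u^2 + u + 1

L_0(u) = (u + 1)u / [20] = (1/20)u^2 + (1/20)u
L_1(u) = (u + 5)u / [-4] = -(1/4)u^2 - (5/4)u
L_2(u) = (u + 5)(u + 1) / [5] = (1/5)u^2 + (6/5)u + 1
h(u) = 71·L_0 + 3·L_1 + 1·L_2
  71·L_0(u) = (71/20)u^2 + (71/20)u
  3·L_1(u) = -(3/4)u^2 - (15/4)u
  1·L_2(u) = (1/5)u^2 + (6/5)u + 1
Adding term by term: 3u^2 + u + 1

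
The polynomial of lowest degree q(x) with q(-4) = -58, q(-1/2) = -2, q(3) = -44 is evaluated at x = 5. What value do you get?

-112

L_0(5) = (11/2)·(2)/[(-7/2)·(-7)] = 22/49
L_1(5) = (9)·(2)/[(7/2)·(-7/2)] = -72/49
L_2(5) = (9)·(11/2)/[(7)·(7/2)] = 99/49
Sum: (-58)·(22/49) + (-2)·(-72/49) + (-44)·(99/49) = -112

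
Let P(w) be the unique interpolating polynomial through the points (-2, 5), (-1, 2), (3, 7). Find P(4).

L_0(4) = (5)·(1)/[(-1)·(-5)] = 1
L_1(4) = (6)·(1)/[(1)·(-4)] = -3/2
L_2(4) = (6)·(5)/[(5)·(4)] = 3/2
Sum: 5·(1) + 2·(-3/2) + 7·(3/2) = 25/2

25/2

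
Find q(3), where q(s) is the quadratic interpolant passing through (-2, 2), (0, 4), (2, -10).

Evaluate each Lagrange basis at s = 3:
L_0(3) = (3)·(1)/[(-2)·(-4)] = 3/8
L_1(3) = (5)·(1)/[(2)·(-2)] = -5/4
L_2(3) = (5)·(3)/[(4)·(2)] = 15/8
Sum: 2·(3/8) + 4·(-5/4) + (-10)·(15/8) = -23

-23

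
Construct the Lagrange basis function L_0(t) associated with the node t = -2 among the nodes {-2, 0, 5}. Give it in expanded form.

L_0(t) = t(t - 5) / [(-2)·(-7)]
       = (t^2 - 5t) / (14)

L_0(t) = (1/14)t^2 - (5/14)t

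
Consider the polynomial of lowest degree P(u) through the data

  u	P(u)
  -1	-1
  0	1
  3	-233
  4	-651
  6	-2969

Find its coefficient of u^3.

L_0(u) = u(u - 3)(u - 4)(u - 6) / [140] = (1/140)u^4 - (13/140)u^3 + (27/70)u^2 - (18/35)u
L_1(u) = (u + 1)(u - 3)(u - 4)(u - 6) / [-72] = -(1/72)u^4 + (1/6)u^3 - (41/72)u^2 + (1/4)u + 1
L_2(u) = (u + 1)u(u - 4)(u - 6) / [36] = (1/36)u^4 - (1/4)u^3 + (7/18)u^2 + (2/3)u
L_3(u) = (u + 1)u(u - 3)(u - 6) / [-40] = -(1/40)u^4 + (1/5)u^3 - (9/40)u^2 - (9/20)u
L_4(u) = (u + 1)u(u - 3)(u - 4) / [252] = (1/252)u^4 - (1/42)u^3 + (5/252)u^2 + (1/21)u
P(u) = (-1)·L_0 + 1·L_1 + (-233)·L_2 + (-651)·L_3 + (-2969)·L_4
Only the coefficient of u^3 is needed; take it from each L_i and combine:
(-1)·(-13/140) + 1·(1/6) + (-233)·(-1/4) + (-651)·(1/5) + (-2969)·(-1/42) = -1

-1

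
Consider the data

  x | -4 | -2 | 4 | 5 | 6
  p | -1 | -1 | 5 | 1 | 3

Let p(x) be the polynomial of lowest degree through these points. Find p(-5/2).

-19283/5376

Evaluate each Lagrange basis at x = -5/2:
L_0(-5/2) = (-1/2)·(-13/2)·(-15/2)·(-17/2)/[(-2)·(-8)·(-9)·(-10)] = 221/1536
L_1(-5/2) = (3/2)·(-13/2)·(-15/2)·(-17/2)/[(2)·(-6)·(-7)·(-8)] = 3315/3584
L_2(-5/2) = (3/2)·(-1/2)·(-15/2)·(-17/2)/[(8)·(6)·(-1)·(-2)] = -255/512
L_3(-5/2) = (3/2)·(-1/2)·(-13/2)·(-17/2)/[(9)·(7)·(1)·(-1)] = 221/336
L_4(-5/2) = (3/2)·(-1/2)·(-13/2)·(-15/2)/[(10)·(8)·(2)·(1)] = -117/512
Sum: (-1)·(221/1536) + (-1)·(3315/3584) + 5·(-255/512) + 1·(221/336) + 3·(-117/512) = -19283/5376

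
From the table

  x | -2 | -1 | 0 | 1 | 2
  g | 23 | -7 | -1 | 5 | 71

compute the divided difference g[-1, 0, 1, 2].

10

g[-1,0] = (-1 - (-7)) / (0 - (-1)) = 6
g[0,1] = (5 - (-1)) / (1 - 0) = 6
g[1,2] = (71 - 5) / (2 - 1) = 66
g[-1,0,1] = (6 - 6) / (1 - (-1)) = 0
g[0,1,2] = (66 - 6) / (2 - 0) = 30
g[-1,0,1,2] = (30 - 0) / (2 - (-1)) = 10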